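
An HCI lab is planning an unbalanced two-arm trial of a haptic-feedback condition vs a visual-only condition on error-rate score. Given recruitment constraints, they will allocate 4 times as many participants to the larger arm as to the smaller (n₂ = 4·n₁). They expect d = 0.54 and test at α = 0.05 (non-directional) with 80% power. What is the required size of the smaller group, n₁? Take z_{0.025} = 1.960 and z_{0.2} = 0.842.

n₁ = 34

With allocation ratio k = n₂/n₁ = 4, Var(x̄₁−x̄₂) = σ²(1/n₁ + 1/(k·n₁)) = σ²·(k+1)/(k·n₁).
So n₁ = (1 + 1/k)·((z_{α/2} + z_β)/d)² = 1.250 × (2.802/0.54)².
n₁ = 1.250 × 26.92 = 33.7.
Round up: n₁ = 34, giving n₂ = 4 × 34 = 136.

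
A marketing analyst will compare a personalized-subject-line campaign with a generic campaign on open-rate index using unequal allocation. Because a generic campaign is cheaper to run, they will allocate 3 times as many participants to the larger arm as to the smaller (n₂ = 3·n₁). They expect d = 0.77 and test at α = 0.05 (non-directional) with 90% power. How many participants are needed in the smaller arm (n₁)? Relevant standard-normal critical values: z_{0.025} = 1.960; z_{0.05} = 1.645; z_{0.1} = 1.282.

n₁ = 24

With allocation ratio k = n₂/n₁ = 3, Var(x̄₁−x̄₂) = σ²(1/n₁ + 1/(k·n₁)) = σ²·(k+1)/(k·n₁).
So n₁ = (1 + 1/k)·((z_{α/2} + z_β)/d)² = 1.333 × (3.242/0.77)².
n₁ = 1.333 × 17.73 = 23.6.
Round up: n₁ = 24, giving n₂ = 3 × 24 = 72.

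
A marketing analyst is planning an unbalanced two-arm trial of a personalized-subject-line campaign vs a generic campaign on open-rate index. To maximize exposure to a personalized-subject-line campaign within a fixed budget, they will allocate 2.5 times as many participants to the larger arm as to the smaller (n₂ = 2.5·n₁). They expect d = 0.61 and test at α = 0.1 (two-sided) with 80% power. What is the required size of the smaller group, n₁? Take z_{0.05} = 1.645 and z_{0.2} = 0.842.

n₁ = 24

With allocation ratio k = n₂/n₁ = 2.5, Var(x̄₁−x̄₂) = σ²(1/n₁ + 1/(k·n₁)) = σ²·(k+1)/(k·n₁).
So n₁ = (1 + 1/k)·((z_{α/2} + z_β)/d)² = 1.400 × (2.487/0.61)².
n₁ = 1.400 × 16.62 = 23.3.
Round up: n₁ = 24, giving n₂ = 2.5 × 24 = 60.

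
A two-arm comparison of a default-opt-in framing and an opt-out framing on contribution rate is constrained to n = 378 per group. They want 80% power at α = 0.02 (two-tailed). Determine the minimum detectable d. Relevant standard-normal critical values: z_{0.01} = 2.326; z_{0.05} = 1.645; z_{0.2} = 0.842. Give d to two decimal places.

d_min ≈ 0.23

For two independent groups of n = 378 each: d_min = (z_{α/2} + z_β)·√(2/n).
z-sum = 2.326 + 0.842 = 3.168.
d_min = 3.168 × √(2/378) = 3.168 × 0.0727 = 0.230.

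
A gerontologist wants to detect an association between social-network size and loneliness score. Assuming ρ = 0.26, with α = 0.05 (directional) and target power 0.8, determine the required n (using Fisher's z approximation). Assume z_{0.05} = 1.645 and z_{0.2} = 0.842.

n = 91

Fisher's z: C = ½·ln((1+r)/(1−r)) = ½·ln(1.7027) = 0.2661.
n = ((z_{α} + z_β)/C)² + 3.
(1.645 + 0.842) / 0.2661 = 2.487 / 0.2661 = 9.346.
n = 9.346² + 3 = 87.35 + 3 = 90.3.
Round up.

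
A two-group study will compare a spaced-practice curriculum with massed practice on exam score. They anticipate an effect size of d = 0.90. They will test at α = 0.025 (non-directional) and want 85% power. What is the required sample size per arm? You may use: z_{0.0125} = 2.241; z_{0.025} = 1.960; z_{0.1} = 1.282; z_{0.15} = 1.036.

n = 27 per group

For two independent groups with equal n: n = 2·((z_{α/2} + z_β) / d)².
z_{α/2} + z_β = 2.241 + 1.036 = 3.277.
n = 2 × (3.277 / 0.90)² = 2 × 3.641² = 2 × 13.26 = 26.5.
Round up to the next whole participant.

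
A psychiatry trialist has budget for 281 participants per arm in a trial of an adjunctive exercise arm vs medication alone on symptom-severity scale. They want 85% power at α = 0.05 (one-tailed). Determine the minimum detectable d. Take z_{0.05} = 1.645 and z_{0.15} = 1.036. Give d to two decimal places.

d_min ≈ 0.23

For two independent groups of n = 281 each: d_min = (z_{α} + z_β)·√(2/n).
z-sum = 1.645 + 1.036 = 2.681.
d_min = 2.681 × √(2/281) = 2.681 × 0.0844 = 0.226.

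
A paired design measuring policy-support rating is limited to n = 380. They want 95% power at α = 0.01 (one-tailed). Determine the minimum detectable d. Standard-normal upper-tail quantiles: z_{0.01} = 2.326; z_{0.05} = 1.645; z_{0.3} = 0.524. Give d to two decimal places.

d_min ≈ 0.20

For a single sample (or paired design) of n = 380: d_min = (z_{α} + z_β)/√n.
z-sum = 2.326 + 1.645 = 3.971.
d_min = 3.971 / √380 = 3.971 / 19.494 = 0.204.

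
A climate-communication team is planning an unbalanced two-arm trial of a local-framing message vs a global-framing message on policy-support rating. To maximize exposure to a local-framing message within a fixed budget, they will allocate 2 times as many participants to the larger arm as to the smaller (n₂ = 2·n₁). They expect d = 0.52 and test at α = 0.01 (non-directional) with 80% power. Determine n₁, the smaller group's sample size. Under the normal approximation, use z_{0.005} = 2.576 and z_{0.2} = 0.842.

n₁ = 65

With allocation ratio k = n₂/n₁ = 2, Var(x̄₁−x̄₂) = σ²(1/n₁ + 1/(k·n₁)) = σ²·(k+1)/(k·n₁).
So n₁ = (1 + 1/k)·((z_{α/2} + z_β)/d)² = 1.500 × (3.418/0.52)².
n₁ = 1.500 × 43.21 = 64.8.
Round up: n₁ = 65, giving n₂ = 2 × 65 = 130.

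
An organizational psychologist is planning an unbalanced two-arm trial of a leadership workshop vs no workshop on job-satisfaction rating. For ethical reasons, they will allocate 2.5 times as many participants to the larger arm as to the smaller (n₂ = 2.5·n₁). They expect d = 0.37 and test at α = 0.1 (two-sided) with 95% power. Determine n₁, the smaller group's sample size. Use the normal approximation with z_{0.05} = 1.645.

With allocation ratio k = n₂/n₁ = 2.5, Var(x̄₁−x̄₂) = σ²(1/n₁ + 1/(k·n₁)) = σ²·(k+1)/(k·n₁).
So n₁ = (1 + 1/k)·((z_{α/2} + z_β)/d)² = 1.400 × (3.290/0.37)².
n₁ = 1.400 × 79.07 = 110.7.
Round up: n₁ = 111, giving n₂ = ⌈2.5 × 111⌉ = ⌈277.5⌉ = 278.

n₁ = 111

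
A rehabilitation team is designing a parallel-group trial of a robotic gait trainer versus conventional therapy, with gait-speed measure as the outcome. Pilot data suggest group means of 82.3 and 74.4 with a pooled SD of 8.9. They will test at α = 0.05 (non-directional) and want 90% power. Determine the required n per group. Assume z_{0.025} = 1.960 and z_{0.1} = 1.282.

n = 27 per group

Cohen's d = |M₁ − M₂| / SD_pooled = |82.3 − 74.4| / 8.9 = 7.9 / 8.9 = 0.888.
For two independent groups with equal n: n = 2·((z_{α/2} + z_β) / d)².
z_{α/2} + z_β = 1.960 + 1.282 = 3.242.
n = 2 × (3.242 / 0.888)² = 2 × 3.651² = 2 × 13.33 = 26.7.
Round up to the next whole participant.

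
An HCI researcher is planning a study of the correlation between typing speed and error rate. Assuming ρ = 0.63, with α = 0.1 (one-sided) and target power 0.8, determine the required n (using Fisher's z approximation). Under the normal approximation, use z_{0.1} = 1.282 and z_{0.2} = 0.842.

Fisher's z: C = ½·ln((1+r)/(1−r)) = ½·ln(4.4054) = 0.7414.
n = ((z_{α} + z_β)/C)² + 3.
(1.282 + 0.842) / 0.7414 = 2.124 / 0.7414 = 2.865.
n = 2.865² + 3 = 8.21 + 3 = 11.2.
Round up.

n = 12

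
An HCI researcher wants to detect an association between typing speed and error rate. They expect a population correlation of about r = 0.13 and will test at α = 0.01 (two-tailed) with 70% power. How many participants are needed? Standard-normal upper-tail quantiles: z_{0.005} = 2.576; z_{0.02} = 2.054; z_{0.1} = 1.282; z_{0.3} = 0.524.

n = 566

Fisher's z: C = ½·ln((1+r)/(1−r)) = ½·ln(1.2989) = 0.1307.
n = ((z_{α/2} + z_β)/C)² + 3.
(2.576 + 0.524) / 0.1307 = 3.100 / 0.1307 = 23.718.
n = 23.718² + 3 = 562.56 + 3 = 565.6.
Round up.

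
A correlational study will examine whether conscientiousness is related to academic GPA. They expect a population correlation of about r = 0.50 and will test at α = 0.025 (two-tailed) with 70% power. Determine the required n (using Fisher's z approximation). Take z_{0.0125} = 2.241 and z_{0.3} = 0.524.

n = 29

Fisher's z: C = ½·ln((1+r)/(1−r)) = ½·ln(3.0000) = 0.5493.
n = ((z_{α/2} + z_β)/C)² + 3.
(2.241 + 0.524) / 0.5493 = 2.765 / 0.5493 = 5.034.
n = 5.034² + 3 = 25.34 + 3 = 28.3.
Round up.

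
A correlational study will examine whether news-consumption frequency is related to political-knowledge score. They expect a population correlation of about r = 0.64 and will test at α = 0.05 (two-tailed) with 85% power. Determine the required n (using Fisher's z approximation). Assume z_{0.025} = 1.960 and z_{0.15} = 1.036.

Fisher's z: C = ½·ln((1+r)/(1−r)) = ½·ln(4.5556) = 0.7582.
n = ((z_{α/2} + z_β)/C)² + 3.
(1.960 + 1.036) / 0.7582 = 2.996 / 0.7582 = 3.951.
n = 3.951² + 3 = 15.61 + 3 = 18.6.
Round up.

n = 19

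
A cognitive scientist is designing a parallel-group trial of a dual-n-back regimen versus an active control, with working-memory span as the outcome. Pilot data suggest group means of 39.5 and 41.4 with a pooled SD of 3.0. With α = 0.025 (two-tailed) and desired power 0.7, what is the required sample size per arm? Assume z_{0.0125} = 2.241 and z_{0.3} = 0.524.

Cohen's d = |M₁ − M₂| / SD_pooled = |39.5 − 41.4| / 3.0 = 1.9 / 3.0 = 0.633.
For two independent groups with equal n: n = 2·((z_{α/2} + z_β) / d)².
z_{α/2} + z_β = 2.241 + 0.524 = 2.765.
n = 2 × (2.765 / 0.633)² = 2 × 4.368² = 2 × 19.08 = 38.2.
Round up to the next whole participant.

n = 39 per group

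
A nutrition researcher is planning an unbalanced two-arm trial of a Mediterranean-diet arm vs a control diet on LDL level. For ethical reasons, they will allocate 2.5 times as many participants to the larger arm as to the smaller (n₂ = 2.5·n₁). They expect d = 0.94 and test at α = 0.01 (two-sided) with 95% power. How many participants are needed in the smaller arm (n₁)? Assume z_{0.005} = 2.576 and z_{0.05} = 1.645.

n₁ = 29

With allocation ratio k = n₂/n₁ = 2.5, Var(x̄₁−x̄₂) = σ²(1/n₁ + 1/(k·n₁)) = σ²·(k+1)/(k·n₁).
So n₁ = (1 + 1/k)·((z_{α/2} + z_β)/d)² = 1.400 × (4.221/0.94)².
n₁ = 1.400 × 20.16 = 28.2.
Round up: n₁ = 29, giving n₂ = ⌈2.5 × 29⌉ = ⌈72.5⌉ = 73.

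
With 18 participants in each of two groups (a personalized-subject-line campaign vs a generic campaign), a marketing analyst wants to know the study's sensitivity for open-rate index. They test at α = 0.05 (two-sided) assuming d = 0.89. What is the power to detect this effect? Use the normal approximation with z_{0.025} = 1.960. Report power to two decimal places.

power ≈ 0.76

For two equal groups, power = Φ(d·√(n/2) − z_{α/2}).
d·√(n/2) = 0.89 × √(18/2) = 0.89 × 3.000 = 2.670.
z_β = 2.670 − 1.960 = 0.710.
Power = Φ(0.710) = 0.761.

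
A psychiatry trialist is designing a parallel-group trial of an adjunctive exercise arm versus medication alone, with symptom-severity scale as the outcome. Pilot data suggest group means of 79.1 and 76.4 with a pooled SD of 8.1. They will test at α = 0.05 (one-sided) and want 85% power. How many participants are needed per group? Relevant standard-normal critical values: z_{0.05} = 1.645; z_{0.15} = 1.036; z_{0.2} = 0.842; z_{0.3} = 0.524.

n = 130 per group

Cohen's d = |M₁ − M₂| / SD_pooled = |79.1 − 76.4| / 8.1 = 2.7 / 8.1 = 0.333.
For two independent groups with equal n: n = 2·((z_{α} + z_β) / d)².
z_{α} + z_β = 1.645 + 1.036 = 2.681.
n = 2 × (2.681 / 0.333)² = 2 × 8.051² = 2 × 64.82 = 129.6.
Round up to the next whole participant.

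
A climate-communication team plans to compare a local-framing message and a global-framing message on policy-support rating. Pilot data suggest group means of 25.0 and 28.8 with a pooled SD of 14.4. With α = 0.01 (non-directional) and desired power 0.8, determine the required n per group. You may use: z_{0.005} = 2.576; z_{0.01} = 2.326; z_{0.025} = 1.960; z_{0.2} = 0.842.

n = 336 per group

Cohen's d = |M₁ − M₂| / SD_pooled = |25.0 − 28.8| / 14.4 = 3.8 / 14.4 = 0.264.
For two independent groups with equal n: n = 2·((z_{α/2} + z_β) / d)².
z_{α/2} + z_β = 2.576 + 0.842 = 3.418.
n = 2 × (3.418 / 0.264)² = 2 × 12.947² = 2 × 167.62 = 335.2.
Round up to the next whole participant.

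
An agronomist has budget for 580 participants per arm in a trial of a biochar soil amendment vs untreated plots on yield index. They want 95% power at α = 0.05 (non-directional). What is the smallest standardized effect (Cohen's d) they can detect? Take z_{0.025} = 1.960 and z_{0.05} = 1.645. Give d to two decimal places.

For two independent groups of n = 580 each: d_min = (z_{α/2} + z_β)·√(2/n).
z-sum = 1.960 + 1.645 = 3.605.
d_min = 3.605 × √(2/580) = 3.605 × 0.0587 = 0.212.

d_min ≈ 0.21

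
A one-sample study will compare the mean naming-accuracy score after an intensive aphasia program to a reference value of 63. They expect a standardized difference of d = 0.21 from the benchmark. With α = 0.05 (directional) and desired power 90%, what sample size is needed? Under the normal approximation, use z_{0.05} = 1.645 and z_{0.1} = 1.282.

n = 195

For a one-sample test: n = ((z_{α} + z_β) / d)².
z_{α} + z_β = 1.645 + 1.282 = 2.927.
n = (2.927 / 0.21)² = 13.938² = 194.27.
Round up.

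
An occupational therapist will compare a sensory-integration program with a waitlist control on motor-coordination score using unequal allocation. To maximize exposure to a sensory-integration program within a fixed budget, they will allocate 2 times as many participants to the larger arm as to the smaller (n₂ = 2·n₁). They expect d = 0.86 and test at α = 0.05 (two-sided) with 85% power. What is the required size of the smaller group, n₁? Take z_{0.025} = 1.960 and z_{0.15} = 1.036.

With allocation ratio k = n₂/n₁ = 2, Var(x̄₁−x̄₂) = σ²(1/n₁ + 1/(k·n₁)) = σ²·(k+1)/(k·n₁).
So n₁ = (1 + 1/k)·((z_{α/2} + z_β)/d)² = 1.500 × (2.996/0.86)².
n₁ = 1.500 × 12.14 = 18.2.
Round up: n₁ = 19, giving n₂ = 2 × 19 = 38.

n₁ = 19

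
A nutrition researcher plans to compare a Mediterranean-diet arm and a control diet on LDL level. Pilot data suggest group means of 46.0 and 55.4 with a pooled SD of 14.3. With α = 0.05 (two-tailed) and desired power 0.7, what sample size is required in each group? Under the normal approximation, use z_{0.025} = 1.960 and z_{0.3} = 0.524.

Cohen's d = |M₁ − M₂| / SD_pooled = |46.0 − 55.4| / 14.3 = 9.4 / 14.3 = 0.657.
For two independent groups with equal n: n = 2·((z_{α/2} + z_β) / d)².
z_{α/2} + z_β = 1.960 + 0.524 = 2.484.
n = 2 × (2.484 / 0.657)² = 2 × 3.781² = 2 × 14.29 = 28.6.
Round up to the next whole participant.

n = 29 per group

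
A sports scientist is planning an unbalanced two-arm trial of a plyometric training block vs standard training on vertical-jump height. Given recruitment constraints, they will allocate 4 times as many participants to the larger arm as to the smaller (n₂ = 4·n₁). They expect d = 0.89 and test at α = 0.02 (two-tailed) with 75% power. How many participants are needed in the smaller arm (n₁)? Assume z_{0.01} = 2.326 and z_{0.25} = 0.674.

n₁ = 15

With allocation ratio k = n₂/n₁ = 4, Var(x̄₁−x̄₂) = σ²(1/n₁ + 1/(k·n₁)) = σ²·(k+1)/(k·n₁).
So n₁ = (1 + 1/k)·((z_{α/2} + z_β)/d)² = 1.250 × (3.000/0.89)².
n₁ = 1.250 × 11.36 = 14.2.
Round up: n₁ = 15, giving n₂ = 4 × 15 = 60.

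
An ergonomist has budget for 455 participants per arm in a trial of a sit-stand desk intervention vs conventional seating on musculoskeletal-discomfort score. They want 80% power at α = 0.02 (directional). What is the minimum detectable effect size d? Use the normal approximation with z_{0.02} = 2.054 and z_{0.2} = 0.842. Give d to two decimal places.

For two independent groups of n = 455 each: d_min = (z_{α} + z_β)·√(2/n).
z-sum = 2.054 + 0.842 = 2.896.
d_min = 2.896 × √(2/455) = 2.896 × 0.0663 = 0.192.

d_min ≈ 0.19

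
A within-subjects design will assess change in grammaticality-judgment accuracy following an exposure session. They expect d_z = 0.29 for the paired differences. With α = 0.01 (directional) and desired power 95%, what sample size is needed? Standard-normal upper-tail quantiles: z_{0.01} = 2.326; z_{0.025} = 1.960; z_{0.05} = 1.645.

For a paired (one-sample on differences) test: n = ((z_{α} + z_β) / d)².
z_{α} + z_β = 2.326 + 1.645 = 3.971.
n = (3.971 / 0.29)² = 13.693² = 187.50.
Round up.

n = 188 pairs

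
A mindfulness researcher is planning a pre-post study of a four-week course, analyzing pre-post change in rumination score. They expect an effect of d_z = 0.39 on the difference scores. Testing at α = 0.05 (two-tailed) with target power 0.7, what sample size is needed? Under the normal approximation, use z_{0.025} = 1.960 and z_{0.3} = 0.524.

n = 41 pairs

For a paired (one-sample on differences) test: n = ((z_{α/2} + z_β) / d)².
z_{α/2} + z_β = 1.960 + 0.524 = 2.484.
n = (2.484 / 0.39)² = 6.369² = 40.57.
Round up.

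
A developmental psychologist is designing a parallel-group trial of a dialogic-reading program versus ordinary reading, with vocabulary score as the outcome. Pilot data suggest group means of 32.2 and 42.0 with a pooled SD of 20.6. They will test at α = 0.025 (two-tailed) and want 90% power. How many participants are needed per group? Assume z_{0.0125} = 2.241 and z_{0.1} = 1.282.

n = 110 per group

Cohen's d = |M₁ − M₂| / SD_pooled = |32.2 − 42.0| / 20.6 = 9.8 / 20.6 = 0.476.
For two independent groups with equal n: n = 2·((z_{α/2} + z_β) / d)².
z_{α/2} + z_β = 2.241 + 1.282 = 3.523.
n = 2 × (3.523 / 0.476)² = 2 × 7.401² = 2 × 54.78 = 109.6.
Round up to the next whole participant.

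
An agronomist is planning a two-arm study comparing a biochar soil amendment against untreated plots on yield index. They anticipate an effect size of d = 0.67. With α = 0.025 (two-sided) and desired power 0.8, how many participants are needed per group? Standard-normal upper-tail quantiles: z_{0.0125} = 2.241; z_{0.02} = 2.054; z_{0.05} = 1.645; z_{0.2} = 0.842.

For two independent groups with equal n: n = 2·((z_{α/2} + z_β) / d)².
z_{α/2} + z_β = 2.241 + 0.842 = 3.083.
n = 2 × (3.083 / 0.67)² = 2 × 4.601² = 2 × 21.17 = 42.3.
Round up to the next whole participant.

n = 43 per group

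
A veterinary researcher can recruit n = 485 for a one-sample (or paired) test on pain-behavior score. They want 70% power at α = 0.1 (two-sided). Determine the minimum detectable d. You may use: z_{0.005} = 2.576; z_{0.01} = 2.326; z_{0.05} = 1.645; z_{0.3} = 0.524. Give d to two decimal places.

For a single sample (or paired design) of n = 485: d_min = (z_{α/2} + z_β)/√n.
z-sum = 1.645 + 0.524 = 2.169.
d_min = 2.169 / √485 = 2.169 / 22.023 = 0.098.

d_min ≈ 0.10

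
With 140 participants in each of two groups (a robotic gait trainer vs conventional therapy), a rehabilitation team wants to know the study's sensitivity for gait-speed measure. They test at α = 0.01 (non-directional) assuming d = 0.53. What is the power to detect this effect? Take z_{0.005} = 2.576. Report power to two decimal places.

For two equal groups, power = Φ(d·√(n/2) − z_{α/2}).
d·√(n/2) = 0.53 × √(140/2) = 0.53 × 8.367 = 4.434.
z_β = 4.434 − 2.576 = 1.858.
Power = Φ(1.858) = 0.968.

power ≈ 0.97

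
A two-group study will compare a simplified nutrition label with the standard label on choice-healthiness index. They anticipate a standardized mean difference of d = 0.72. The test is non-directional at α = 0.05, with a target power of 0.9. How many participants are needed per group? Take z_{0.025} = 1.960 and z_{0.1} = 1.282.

n = 41 per group

For two independent groups with equal n: n = 2·((z_{α/2} + z_β) / d)².
z_{α/2} + z_β = 1.960 + 1.282 = 3.242.
n = 2 × (3.242 / 0.72)² = 2 × 4.503² = 2 × 20.28 = 40.6.
Round up to the next whole participant.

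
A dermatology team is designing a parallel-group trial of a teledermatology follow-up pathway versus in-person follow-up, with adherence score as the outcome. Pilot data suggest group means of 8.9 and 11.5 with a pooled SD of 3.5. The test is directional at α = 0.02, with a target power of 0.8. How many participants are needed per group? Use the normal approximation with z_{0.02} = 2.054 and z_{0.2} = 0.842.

Cohen's d = |M₁ − M₂| / SD_pooled = |8.9 − 11.5| / 3.5 = 2.6 / 3.5 = 0.743.
For two independent groups with equal n: n = 2·((z_{α} + z_β) / d)².
z_{α} + z_β = 2.054 + 0.842 = 2.896.
n = 2 × (2.896 / 0.743)² = 2 × 3.898² = 2 × 15.19 = 30.4.
Round up to the next whole participant.

n = 31 per group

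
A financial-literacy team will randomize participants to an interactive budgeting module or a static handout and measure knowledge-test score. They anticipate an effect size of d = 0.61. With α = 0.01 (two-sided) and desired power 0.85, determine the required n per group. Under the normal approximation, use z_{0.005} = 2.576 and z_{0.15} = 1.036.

For two independent groups with equal n: n = 2·((z_{α/2} + z_β) / d)².
z_{α/2} + z_β = 2.576 + 1.036 = 3.612.
n = 2 × (3.612 / 0.61)² = 2 × 5.921² = 2 × 35.06 = 70.1.
Round up to the next whole participant.

n = 71 per group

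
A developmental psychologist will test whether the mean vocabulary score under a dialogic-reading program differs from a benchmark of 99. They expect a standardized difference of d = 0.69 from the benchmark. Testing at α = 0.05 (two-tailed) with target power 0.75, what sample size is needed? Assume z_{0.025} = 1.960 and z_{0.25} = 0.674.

n = 15

For a one-sample test: n = ((z_{α/2} + z_β) / d)².
z_{α/2} + z_β = 1.960 + 0.674 = 2.634.
n = (2.634 / 0.69)² = 3.817² = 14.57.
Round up.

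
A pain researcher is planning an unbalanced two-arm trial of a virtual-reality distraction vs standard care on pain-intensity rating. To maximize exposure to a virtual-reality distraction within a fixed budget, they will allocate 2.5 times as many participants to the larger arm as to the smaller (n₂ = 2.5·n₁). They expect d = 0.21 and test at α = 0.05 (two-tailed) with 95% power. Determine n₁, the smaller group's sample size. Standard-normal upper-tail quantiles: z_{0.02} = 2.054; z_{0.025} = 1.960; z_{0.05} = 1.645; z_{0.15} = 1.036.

n₁ = 413

With allocation ratio k = n₂/n₁ = 2.5, Var(x̄₁−x̄₂) = σ²(1/n₁ + 1/(k·n₁)) = σ²·(k+1)/(k·n₁).
So n₁ = (1 + 1/k)·((z_{α/2} + z_β)/d)² = 1.400 × (3.605/0.21)².
n₁ = 1.400 × 294.69 = 412.6.
Round up: n₁ = 413, giving n₂ = ⌈2.5 × 413⌉ = ⌈1032.5⌉ = 1033.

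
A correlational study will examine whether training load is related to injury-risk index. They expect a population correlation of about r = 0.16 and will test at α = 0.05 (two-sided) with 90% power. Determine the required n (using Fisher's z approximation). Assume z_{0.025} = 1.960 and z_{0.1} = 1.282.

Fisher's z: C = ½·ln((1+r)/(1−r)) = ½·ln(1.3810) = 0.1614.
n = ((z_{α/2} + z_β)/C)² + 3.
(1.960 + 1.282) / 0.1614 = 3.242 / 0.1614 = 20.087.
n = 20.087² + 3 = 403.48 + 3 = 406.5.
Round up.

n = 407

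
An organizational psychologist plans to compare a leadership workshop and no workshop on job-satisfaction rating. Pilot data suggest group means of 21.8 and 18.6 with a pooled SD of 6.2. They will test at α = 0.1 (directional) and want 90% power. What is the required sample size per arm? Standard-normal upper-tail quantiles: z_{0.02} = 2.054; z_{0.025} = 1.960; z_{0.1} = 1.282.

n = 50 per group

Cohen's d = |M₁ − M₂| / SD_pooled = |21.8 − 18.6| / 6.2 = 3.2 / 6.2 = 0.516.
For two independent groups with equal n: n = 2·((z_{α} + z_β) / d)².
z_{α} + z_β = 1.282 + 1.282 = 2.564.
n = 2 × (2.564 / 0.516)² = 2 × 4.969² = 2 × 24.69 = 49.4.
Round up to the next whole participant.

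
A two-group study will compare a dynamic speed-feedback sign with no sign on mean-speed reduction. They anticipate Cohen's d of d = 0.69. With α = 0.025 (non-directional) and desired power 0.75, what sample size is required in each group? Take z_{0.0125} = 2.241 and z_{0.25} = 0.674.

n = 36 per group

For two independent groups with equal n: n = 2·((z_{α/2} + z_β) / d)².
z_{α/2} + z_β = 2.241 + 0.674 = 2.915.
n = 2 × (2.915 / 0.69)² = 2 × 4.225² = 2 × 17.85 = 35.7.
Round up to the next whole participant.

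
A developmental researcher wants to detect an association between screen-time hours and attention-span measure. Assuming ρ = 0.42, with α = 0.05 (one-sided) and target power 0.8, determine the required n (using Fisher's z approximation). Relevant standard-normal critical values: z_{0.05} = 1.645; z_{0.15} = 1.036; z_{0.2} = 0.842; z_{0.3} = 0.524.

Fisher's z: C = ½·ln((1+r)/(1−r)) = ½·ln(2.4483) = 0.4477.
n = ((z_{α} + z_β)/C)² + 3.
(1.645 + 0.842) / 0.4477 = 2.487 / 0.4477 = 5.555.
n = 5.555² + 3 = 30.86 + 3 = 33.9.
Round up.

n = 34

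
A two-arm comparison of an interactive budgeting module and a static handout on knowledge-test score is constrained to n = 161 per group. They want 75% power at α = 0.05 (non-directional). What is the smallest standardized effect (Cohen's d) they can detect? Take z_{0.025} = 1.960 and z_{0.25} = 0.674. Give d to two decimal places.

d_min ≈ 0.29

For two independent groups of n = 161 each: d_min = (z_{α/2} + z_β)·√(2/n).
z-sum = 1.960 + 0.674 = 2.634.
d_min = 2.634 × √(2/161) = 2.634 × 0.1115 = 0.294.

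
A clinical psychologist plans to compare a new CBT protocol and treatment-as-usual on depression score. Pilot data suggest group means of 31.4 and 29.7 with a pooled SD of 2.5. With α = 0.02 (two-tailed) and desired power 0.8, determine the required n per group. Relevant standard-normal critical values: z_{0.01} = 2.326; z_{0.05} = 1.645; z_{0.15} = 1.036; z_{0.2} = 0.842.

n = 44 per group

Cohen's d = |M₁ − M₂| / SD_pooled = |31.4 − 29.7| / 2.5 = 1.7 / 2.5 = 0.680.
For two independent groups with equal n: n = 2·((z_{α/2} + z_β) / d)².
z_{α/2} + z_β = 2.326 + 0.842 = 3.168.
n = 2 × (3.168 / 0.680)² = 2 × 4.659² = 2 × 21.70 = 43.4.
Round up to the next whole participant.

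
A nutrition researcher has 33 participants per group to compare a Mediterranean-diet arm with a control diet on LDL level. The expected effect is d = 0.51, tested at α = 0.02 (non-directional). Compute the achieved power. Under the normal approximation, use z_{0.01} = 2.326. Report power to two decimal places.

power ≈ 0.40

For two equal groups, power = Φ(d·√(n/2) − z_{α/2}).
d·√(n/2) = 0.51 × √(33/2) = 0.51 × 4.062 = 2.072.
z_β = 2.072 − 2.326 = -0.254.
Power = Φ(-0.254) = 0.400.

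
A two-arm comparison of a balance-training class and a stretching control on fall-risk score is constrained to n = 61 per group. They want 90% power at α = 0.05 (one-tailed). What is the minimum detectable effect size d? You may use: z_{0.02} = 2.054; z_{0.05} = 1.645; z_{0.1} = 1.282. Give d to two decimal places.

d_min ≈ 0.53

For two independent groups of n = 61 each: d_min = (z_{α} + z_β)·√(2/n).
z-sum = 1.645 + 1.282 = 2.927.
d_min = 2.927 × √(2/61) = 2.927 × 0.1811 = 0.530.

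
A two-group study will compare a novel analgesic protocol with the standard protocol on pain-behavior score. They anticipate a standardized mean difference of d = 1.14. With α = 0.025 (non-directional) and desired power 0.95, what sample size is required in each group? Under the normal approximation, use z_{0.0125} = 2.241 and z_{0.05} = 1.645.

n = 24 per group

For two independent groups with equal n: n = 2·((z_{α/2} + z_β) / d)².
z_{α/2} + z_β = 2.241 + 1.645 = 3.886.
n = 2 × (3.886 / 1.14)² = 2 × 3.409² = 2 × 11.62 = 23.2.
Round up to the next whole participant.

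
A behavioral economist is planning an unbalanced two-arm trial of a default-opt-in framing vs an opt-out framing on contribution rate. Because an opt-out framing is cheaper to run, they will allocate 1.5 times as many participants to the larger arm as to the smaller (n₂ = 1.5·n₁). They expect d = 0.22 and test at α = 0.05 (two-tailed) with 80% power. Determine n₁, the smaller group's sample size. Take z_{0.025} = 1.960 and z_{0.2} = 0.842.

With allocation ratio k = n₂/n₁ = 1.5, Var(x̄₁−x̄₂) = σ²(1/n₁ + 1/(k·n₁)) = σ²·(k+1)/(k·n₁).
So n₁ = (1 + 1/k)·((z_{α/2} + z_β)/d)² = 1.667 × (2.802/0.22)².
n₁ = 1.667 × 162.21 = 270.4.
Round up: n₁ = 271, giving n₂ = ⌈1.5 × 271⌉ = ⌈406.5⌉ = 407.

n₁ = 271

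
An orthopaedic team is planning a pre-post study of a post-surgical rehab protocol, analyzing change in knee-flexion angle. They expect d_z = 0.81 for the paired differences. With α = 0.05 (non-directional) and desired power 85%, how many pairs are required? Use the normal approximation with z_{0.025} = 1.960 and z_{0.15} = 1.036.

n = 14 pairs

For a paired (one-sample on differences) test: n = ((z_{α/2} + z_β) / d)².
z_{α/2} + z_β = 1.960 + 1.036 = 2.996.
n = (2.996 / 0.81)² = 3.699² = 13.68.
Round up.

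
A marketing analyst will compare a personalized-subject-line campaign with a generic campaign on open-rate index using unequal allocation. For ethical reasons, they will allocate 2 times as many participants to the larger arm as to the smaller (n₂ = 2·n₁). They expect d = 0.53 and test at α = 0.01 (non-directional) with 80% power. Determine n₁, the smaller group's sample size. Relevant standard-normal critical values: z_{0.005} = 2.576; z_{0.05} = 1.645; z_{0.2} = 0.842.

With allocation ratio k = n₂/n₁ = 2, Var(x̄₁−x̄₂) = σ²(1/n₁ + 1/(k·n₁)) = σ²·(k+1)/(k·n₁).
So n₁ = (1 + 1/k)·((z_{α/2} + z_β)/d)² = 1.500 × (3.418/0.53)².
n₁ = 1.500 × 41.59 = 62.4.
Round up: n₁ = 63, giving n₂ = 2 × 63 = 126.

n₁ = 63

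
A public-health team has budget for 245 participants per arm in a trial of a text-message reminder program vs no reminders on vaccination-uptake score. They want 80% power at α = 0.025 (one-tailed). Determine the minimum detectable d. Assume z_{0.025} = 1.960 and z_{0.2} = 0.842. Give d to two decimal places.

For two independent groups of n = 245 each: d_min = (z_{α} + z_β)·√(2/n).
z-sum = 1.960 + 0.842 = 2.802.
d_min = 2.802 × √(2/245) = 2.802 × 0.0904 = 0.253.

d_min ≈ 0.25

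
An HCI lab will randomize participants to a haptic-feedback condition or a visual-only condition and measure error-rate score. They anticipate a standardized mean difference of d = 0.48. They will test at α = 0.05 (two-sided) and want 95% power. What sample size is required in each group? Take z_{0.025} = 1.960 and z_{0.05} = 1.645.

For two independent groups with equal n: n = 2·((z_{α/2} + z_β) / d)².
z_{α/2} + z_β = 1.960 + 1.645 = 3.605.
n = 2 × (3.605 / 0.48)² = 2 × 7.510² = 2 × 56.41 = 112.8.
Round up to the next whole participant.

n = 113 per group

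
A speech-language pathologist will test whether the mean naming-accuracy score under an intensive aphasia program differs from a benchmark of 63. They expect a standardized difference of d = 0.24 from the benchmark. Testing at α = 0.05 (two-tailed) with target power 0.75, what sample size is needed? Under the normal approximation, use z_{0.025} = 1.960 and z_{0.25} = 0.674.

For a one-sample test: n = ((z_{α/2} + z_β) / d)².
z_{α/2} + z_β = 1.960 + 0.674 = 2.634.
n = (2.634 / 0.24)² = 10.975² = 120.45.
Round up.

n = 121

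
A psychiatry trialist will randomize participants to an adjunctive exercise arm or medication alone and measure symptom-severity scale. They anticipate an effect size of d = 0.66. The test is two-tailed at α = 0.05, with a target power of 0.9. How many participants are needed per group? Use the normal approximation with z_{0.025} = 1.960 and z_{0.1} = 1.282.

For two independent groups with equal n: n = 2·((z_{α/2} + z_β) / d)².
z_{α/2} + z_β = 1.960 + 1.282 = 3.242.
n = 2 × (3.242 / 0.66)² = 2 × 4.912² = 2 × 24.13 = 48.3.
Round up to the next whole participant.

n = 49 per group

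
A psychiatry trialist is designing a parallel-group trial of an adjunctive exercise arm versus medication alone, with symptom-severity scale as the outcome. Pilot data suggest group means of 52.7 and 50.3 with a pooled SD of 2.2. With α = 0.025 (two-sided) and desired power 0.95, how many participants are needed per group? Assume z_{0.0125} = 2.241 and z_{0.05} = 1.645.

n = 26 per group

Cohen's d = |M₁ − M₂| / SD_pooled = |52.7 − 50.3| / 2.2 = 2.4 / 2.2 = 1.091.
For two independent groups with equal n: n = 2·((z_{α/2} + z_β) / d)².
z_{α/2} + z_β = 2.241 + 1.645 = 3.886.
n = 2 × (3.886 / 1.091)² = 2 × 3.562² = 2 × 12.69 = 25.4.
Round up to the next whole participant.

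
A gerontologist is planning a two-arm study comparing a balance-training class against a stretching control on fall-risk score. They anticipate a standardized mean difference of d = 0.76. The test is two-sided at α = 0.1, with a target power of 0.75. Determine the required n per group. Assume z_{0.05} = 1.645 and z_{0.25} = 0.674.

n = 19 per group

For two independent groups with equal n: n = 2·((z_{α/2} + z_β) / d)².
z_{α/2} + z_β = 1.645 + 0.674 = 2.319.
n = 2 × (2.319 / 0.76)² = 2 × 3.051² = 2 × 9.31 = 18.6.
Round up to the next whole participant.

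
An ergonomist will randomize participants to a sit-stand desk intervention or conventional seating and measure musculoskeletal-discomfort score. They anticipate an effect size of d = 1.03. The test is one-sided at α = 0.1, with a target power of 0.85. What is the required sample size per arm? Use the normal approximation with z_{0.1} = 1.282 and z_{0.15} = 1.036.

For two independent groups with equal n: n = 2·((z_{α} + z_β) / d)².
z_{α} + z_β = 1.282 + 1.036 = 2.318.
n = 2 × (2.318 / 1.03)² = 2 × 2.250² = 2 × 5.06 = 10.1.
Round up to the next whole participant.

n = 11 per group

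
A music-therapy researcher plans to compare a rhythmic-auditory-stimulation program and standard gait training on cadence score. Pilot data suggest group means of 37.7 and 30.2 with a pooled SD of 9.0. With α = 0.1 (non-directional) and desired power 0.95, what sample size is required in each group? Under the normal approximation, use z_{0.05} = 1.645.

n = 32 per group

Cohen's d = |M₁ − M₂| / SD_pooled = |37.7 − 30.2| / 9.0 = 7.5 / 9.0 = 0.833.
For two independent groups with equal n: n = 2·((z_{α/2} + z_β) / d)².
z_{α/2} + z_β = 1.645 + 1.645 = 3.290.
n = 2 × (3.290 / 0.833)² = 2 × 3.950² = 2 × 15.60 = 31.2.
Round up to the next whole participant.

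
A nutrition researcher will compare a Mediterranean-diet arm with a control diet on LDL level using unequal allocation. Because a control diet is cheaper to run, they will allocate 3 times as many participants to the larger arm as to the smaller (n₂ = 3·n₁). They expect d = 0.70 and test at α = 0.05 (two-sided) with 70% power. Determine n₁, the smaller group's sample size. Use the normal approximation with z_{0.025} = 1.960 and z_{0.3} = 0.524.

n₁ = 17

With allocation ratio k = n₂/n₁ = 3, Var(x̄₁−x̄₂) = σ²(1/n₁ + 1/(k·n₁)) = σ²·(k+1)/(k·n₁).
So n₁ = (1 + 1/k)·((z_{α/2} + z_β)/d)² = 1.333 × (2.484/0.70)².
n₁ = 1.333 × 12.59 = 16.8.
Round up: n₁ = 17, giving n₂ = 3 × 17 = 51.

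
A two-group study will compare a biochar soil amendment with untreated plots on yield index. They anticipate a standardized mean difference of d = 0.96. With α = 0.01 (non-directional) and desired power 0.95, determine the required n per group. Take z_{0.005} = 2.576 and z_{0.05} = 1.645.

For two independent groups with equal n: n = 2·((z_{α/2} + z_β) / d)².
z_{α/2} + z_β = 2.576 + 1.645 = 4.221.
n = 2 × (4.221 / 0.96)² = 2 × 4.397² = 2 × 19.33 = 38.7.
Round up to the next whole participant.

n = 39 per group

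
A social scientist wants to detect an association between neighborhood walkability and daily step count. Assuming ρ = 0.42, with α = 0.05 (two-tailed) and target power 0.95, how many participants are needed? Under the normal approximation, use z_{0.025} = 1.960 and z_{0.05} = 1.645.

n = 68

Fisher's z: C = ½·ln((1+r)/(1−r)) = ½·ln(2.4483) = 0.4477.
n = ((z_{α/2} + z_β)/C)² + 3.
(1.960 + 1.645) / 0.4477 = 3.605 / 0.4477 = 8.052.
n = 8.052² + 3 = 64.84 + 3 = 67.8.
Round up.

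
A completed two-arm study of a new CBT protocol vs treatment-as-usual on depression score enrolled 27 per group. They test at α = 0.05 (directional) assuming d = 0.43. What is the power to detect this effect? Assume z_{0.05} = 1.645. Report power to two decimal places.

For two equal groups, power = Φ(d·√(n/2) − z_{α}).
d·√(n/2) = 0.43 × √(27/2) = 0.43 × 3.674 = 1.580.
z_β = 1.580 − 1.645 = -0.065.
Power = Φ(-0.065) = 0.474.

power ≈ 0.47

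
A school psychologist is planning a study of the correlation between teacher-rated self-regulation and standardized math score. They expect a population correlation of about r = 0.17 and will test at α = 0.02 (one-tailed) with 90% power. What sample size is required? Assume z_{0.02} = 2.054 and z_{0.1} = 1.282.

Fisher's z: C = ½·ln((1+r)/(1−r)) = ½·ln(1.4096) = 0.1717.
n = ((z_{α} + z_β)/C)² + 3.
(2.054 + 1.282) / 0.1717 = 3.336 / 0.1717 = 19.429.
n = 19.429² + 3 = 377.50 + 3 = 380.5.
Round up.

n = 381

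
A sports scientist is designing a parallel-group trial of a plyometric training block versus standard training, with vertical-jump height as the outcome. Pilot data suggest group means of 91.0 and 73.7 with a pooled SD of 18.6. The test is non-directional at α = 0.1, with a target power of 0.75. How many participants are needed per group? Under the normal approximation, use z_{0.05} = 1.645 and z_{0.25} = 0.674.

n = 13 per group

Cohen's d = |M₁ − M₂| / SD_pooled = |91.0 − 73.7| / 18.6 = 17.3 / 18.6 = 0.930.
For two independent groups with equal n: n = 2·((z_{α/2} + z_β) / d)².
z_{α/2} + z_β = 1.645 + 0.674 = 2.319.
n = 2 × (2.319 / 0.930)² = 2 × 2.494² = 2 × 6.22 = 12.4.
Round up to the next whole participant.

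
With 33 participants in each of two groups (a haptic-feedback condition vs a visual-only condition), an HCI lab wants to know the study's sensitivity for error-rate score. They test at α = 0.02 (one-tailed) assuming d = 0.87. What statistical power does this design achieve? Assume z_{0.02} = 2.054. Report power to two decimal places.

For two equal groups, power = Φ(d·√(n/2) − z_{α}).
d·√(n/2) = 0.87 × √(33/2) = 0.87 × 4.062 = 3.534.
z_β = 3.534 − 2.054 = 1.480.
Power = Φ(1.480) = 0.931.

power ≈ 0.93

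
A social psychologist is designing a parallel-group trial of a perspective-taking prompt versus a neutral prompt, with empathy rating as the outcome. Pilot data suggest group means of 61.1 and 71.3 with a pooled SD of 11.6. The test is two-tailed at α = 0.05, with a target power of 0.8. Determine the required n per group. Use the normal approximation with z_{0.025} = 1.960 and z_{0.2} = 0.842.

n = 21 per group

Cohen's d = |M₁ − M₂| / SD_pooled = |61.1 − 71.3| / 11.6 = 10.2 / 11.6 = 0.879.
For two independent groups with equal n: n = 2·((z_{α/2} + z_β) / d)².
z_{α/2} + z_β = 1.960 + 0.842 = 2.802.
n = 2 × (2.802 / 0.879)² = 2 × 3.188² = 2 × 10.16 = 20.3.
Round up to the next whole participant.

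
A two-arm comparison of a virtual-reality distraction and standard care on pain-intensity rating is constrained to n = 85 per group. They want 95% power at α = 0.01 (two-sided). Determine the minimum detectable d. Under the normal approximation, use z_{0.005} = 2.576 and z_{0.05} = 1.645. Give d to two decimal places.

d_min ≈ 0.65

For two independent groups of n = 85 each: d_min = (z_{α/2} + z_β)·√(2/n).
z-sum = 2.576 + 1.645 = 4.221.
d_min = 4.221 × √(2/85) = 4.221 × 0.1534 = 0.647.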